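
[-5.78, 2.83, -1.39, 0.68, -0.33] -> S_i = -5.78*(-0.49)^i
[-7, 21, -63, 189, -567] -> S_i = -7*-3^i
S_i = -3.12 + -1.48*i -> [-3.12, -4.6, -6.08, -7.56, -9.04]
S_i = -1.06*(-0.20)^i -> [-1.06, 0.21, -0.04, 0.01, -0.0]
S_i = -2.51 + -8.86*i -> [-2.51, -11.37, -20.23, -29.09, -37.95]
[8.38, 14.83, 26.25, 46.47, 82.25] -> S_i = 8.38*1.77^i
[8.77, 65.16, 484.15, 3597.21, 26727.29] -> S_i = 8.77*7.43^i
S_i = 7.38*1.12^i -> [7.38, 8.27, 9.26, 10.37, 11.61]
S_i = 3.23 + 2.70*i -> [3.23, 5.93, 8.63, 11.33, 14.03]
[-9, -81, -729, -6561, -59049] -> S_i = -9*9^i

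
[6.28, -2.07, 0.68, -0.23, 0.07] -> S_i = 6.28*(-0.33)^i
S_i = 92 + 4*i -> [92, 96, 100, 104, 108]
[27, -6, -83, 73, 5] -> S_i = Random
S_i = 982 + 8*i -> [982, 990, 998, 1006, 1014]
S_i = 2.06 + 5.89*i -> [2.06, 7.95, 13.84, 19.73, 25.62]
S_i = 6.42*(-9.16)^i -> [6.42, -58.81, 538.67, -4934.25, 45197.76]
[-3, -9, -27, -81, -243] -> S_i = -3*3^i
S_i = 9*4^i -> [9, 36, 144, 576, 2304]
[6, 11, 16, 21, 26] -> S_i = 6 + 5*i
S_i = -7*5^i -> [-7, -35, -175, -875, -4375]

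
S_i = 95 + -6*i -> [95, 89, 83, 77, 71]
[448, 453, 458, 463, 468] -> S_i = 448 + 5*i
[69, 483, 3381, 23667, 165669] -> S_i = 69*7^i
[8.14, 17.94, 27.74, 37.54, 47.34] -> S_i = 8.14 + 9.80*i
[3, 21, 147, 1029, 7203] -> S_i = 3*7^i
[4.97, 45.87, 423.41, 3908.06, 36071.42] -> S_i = 4.97*9.23^i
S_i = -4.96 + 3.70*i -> [-4.96, -1.26, 2.44, 6.14, 9.84]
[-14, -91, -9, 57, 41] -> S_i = Random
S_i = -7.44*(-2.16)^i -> [-7.44, 16.07, -34.71, 74.98, -161.95]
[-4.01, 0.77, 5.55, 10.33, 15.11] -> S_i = -4.01 + 4.78*i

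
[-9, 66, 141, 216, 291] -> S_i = -9 + 75*i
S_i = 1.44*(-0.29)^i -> [1.44, -0.42, 0.12, -0.04, 0.01]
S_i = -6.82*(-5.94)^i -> [-6.82, 40.51, -240.63, 1429.37, -8490.44]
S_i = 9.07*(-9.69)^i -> [9.07, -87.89, 851.64, -8252.37, 79965.45]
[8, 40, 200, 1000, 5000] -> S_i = 8*5^i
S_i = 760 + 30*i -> [760, 790, 820, 850, 880]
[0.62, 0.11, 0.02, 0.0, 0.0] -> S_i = 0.62*0.17^i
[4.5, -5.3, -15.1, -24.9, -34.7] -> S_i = 4.50 + -9.80*i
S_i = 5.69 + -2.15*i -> [5.69, 3.54, 1.39, -0.76, -2.91]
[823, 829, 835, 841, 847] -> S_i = 823 + 6*i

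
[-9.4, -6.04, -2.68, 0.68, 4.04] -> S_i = -9.40 + 3.36*i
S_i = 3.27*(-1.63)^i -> [3.27, -5.33, 8.69, -14.16, 23.08]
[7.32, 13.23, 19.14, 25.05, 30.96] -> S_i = 7.32 + 5.91*i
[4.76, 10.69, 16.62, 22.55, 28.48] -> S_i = 4.76 + 5.93*i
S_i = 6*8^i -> [6, 48, 384, 3072, 24576]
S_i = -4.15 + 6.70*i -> [-4.15, 2.55, 9.25, 15.95, 22.65]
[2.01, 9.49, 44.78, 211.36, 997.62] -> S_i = 2.01*4.72^i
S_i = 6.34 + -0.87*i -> [6.34, 5.47, 4.6, 3.73, 2.86]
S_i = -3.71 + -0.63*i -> [-3.71, -4.34, -4.97, -5.6, -6.23]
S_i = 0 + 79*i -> [0, 79, 158, 237, 316]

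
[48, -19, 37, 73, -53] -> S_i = Random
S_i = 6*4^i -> [6, 24, 96, 384, 1536]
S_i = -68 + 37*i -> [-68, -31, 6, 43, 80]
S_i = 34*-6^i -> [34, -204, 1224, -7344, 44064]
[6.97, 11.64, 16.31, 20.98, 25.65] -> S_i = 6.97 + 4.67*i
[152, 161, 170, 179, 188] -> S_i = 152 + 9*i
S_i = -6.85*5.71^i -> [-6.85, -39.11, -223.34, -1275.26, -7281.74]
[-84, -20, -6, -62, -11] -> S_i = Random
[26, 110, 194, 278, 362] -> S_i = 26 + 84*i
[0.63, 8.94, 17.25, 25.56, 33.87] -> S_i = 0.63 + 8.31*i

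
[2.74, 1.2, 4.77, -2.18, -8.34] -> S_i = Random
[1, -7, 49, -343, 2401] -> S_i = 1*-7^i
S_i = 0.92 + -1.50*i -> [0.92, -0.58, -2.08, -3.58, -5.08]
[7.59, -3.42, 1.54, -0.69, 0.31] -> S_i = 7.59*(-0.45)^i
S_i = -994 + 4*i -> [-994, -990, -986, -982, -978]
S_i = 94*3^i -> [94, 282, 846, 2538, 7614]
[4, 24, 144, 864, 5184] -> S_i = 4*6^i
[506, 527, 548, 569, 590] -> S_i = 506 + 21*i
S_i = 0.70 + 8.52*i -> [0.7, 9.22, 17.74, 26.26, 34.78]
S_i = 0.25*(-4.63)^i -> [0.25, -1.16, 5.36, -24.81, 114.89]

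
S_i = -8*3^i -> [-8, -24, -72, -216, -648]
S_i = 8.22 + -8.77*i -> [8.22, -0.55, -9.32, -18.09, -26.86]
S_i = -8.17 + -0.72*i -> [-8.17, -8.89, -9.61, -10.33, -11.05]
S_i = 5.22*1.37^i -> [5.22, 7.15, 9.8, 13.42, 18.39]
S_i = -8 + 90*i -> [-8, 82, 172, 262, 352]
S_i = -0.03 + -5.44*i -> [-0.03, -5.47, -10.91, -16.35, -21.79]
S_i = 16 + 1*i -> [16, 17, 18, 19, 20]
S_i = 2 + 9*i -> [2, 11, 20, 29, 38]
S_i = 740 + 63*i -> [740, 803, 866, 929, 992]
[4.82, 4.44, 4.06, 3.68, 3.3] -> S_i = 4.82 + -0.38*i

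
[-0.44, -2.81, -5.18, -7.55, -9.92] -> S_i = -0.44 + -2.37*i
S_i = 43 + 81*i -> [43, 124, 205, 286, 367]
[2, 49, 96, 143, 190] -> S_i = 2 + 47*i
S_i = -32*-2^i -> [-32, 64, -128, 256, -512]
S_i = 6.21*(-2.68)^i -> [6.21, -16.64, 44.6, -119.54, 320.35]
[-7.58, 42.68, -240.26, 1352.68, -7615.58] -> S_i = -7.58*(-5.63)^i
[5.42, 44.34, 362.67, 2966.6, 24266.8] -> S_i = 5.42*8.18^i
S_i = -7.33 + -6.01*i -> [-7.33, -13.34, -19.35, -25.36, -31.37]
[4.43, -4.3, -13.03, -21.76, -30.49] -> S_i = 4.43 + -8.73*i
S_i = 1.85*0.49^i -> [1.85, 0.91, 0.44, 0.22, 0.11]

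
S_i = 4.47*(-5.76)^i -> [4.47, -25.75, 148.3, -854.23, 4920.37]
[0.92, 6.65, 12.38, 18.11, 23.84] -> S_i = 0.92 + 5.73*i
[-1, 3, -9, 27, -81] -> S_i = -1*-3^i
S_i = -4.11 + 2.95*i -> [-4.11, -1.16, 1.79, 4.74, 7.69]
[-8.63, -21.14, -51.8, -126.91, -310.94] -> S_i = -8.63*2.45^i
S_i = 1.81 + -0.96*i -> [1.81, 0.85, -0.11, -1.07, -2.03]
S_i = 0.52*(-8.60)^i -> [0.52, -4.47, 38.46, -330.75, 2844.44]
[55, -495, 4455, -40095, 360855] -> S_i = 55*-9^i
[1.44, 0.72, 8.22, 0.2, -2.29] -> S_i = Random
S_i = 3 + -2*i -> [3, 1, -1, -3, -5]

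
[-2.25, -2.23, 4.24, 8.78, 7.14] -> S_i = Random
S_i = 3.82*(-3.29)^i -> [3.82, -12.57, 41.35, -136.04, 447.56]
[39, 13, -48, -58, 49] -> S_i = Random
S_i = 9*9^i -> [9, 81, 729, 6561, 59049]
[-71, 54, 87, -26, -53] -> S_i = Random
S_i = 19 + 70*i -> [19, 89, 159, 229, 299]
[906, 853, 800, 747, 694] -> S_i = 906 + -53*i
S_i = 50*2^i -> [50, 100, 200, 400, 800]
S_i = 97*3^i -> [97, 291, 873, 2619, 7857]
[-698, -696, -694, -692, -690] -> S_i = -698 + 2*i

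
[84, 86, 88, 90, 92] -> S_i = 84 + 2*i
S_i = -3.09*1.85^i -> [-3.09, -5.72, -10.58, -19.56, -36.19]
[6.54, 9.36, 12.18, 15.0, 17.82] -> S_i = 6.54 + 2.82*i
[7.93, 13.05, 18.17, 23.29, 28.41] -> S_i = 7.93 + 5.12*i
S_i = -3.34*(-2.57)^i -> [-3.34, 8.58, -22.06, 56.7, -145.71]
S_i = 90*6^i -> [90, 540, 3240, 19440, 116640]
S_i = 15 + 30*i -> [15, 45, 75, 105, 135]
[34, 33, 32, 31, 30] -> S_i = 34 + -1*i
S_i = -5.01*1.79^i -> [-5.01, -8.97, -16.05, -28.73, -51.43]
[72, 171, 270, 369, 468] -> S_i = 72 + 99*i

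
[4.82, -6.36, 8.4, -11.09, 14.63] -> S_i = 4.82*(-1.32)^i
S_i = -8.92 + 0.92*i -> [-8.92, -8.0, -7.08, -6.16, -5.24]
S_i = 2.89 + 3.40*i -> [2.89, 6.29, 9.69, 13.09, 16.49]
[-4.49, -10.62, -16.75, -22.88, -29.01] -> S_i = -4.49 + -6.13*i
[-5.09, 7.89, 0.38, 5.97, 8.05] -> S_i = Random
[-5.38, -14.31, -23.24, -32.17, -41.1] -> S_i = -5.38 + -8.93*i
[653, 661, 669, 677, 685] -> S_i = 653 + 8*i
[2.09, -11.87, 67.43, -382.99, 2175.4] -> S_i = 2.09*(-5.68)^i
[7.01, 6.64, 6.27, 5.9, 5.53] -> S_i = 7.01 + -0.37*i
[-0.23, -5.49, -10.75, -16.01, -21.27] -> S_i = -0.23 + -5.26*i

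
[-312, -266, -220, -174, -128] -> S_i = -312 + 46*i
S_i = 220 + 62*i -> [220, 282, 344, 406, 468]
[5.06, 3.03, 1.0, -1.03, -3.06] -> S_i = 5.06 + -2.03*i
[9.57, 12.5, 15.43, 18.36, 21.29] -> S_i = 9.57 + 2.93*i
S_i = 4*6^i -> [4, 24, 144, 864, 5184]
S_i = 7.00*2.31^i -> [7.0, 16.17, 37.35, 86.28, 199.32]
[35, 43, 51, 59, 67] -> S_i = 35 + 8*i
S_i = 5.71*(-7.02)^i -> [5.71, -40.08, 281.39, -1975.37, 13867.07]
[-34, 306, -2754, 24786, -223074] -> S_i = -34*-9^i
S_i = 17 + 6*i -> [17, 23, 29, 35, 41]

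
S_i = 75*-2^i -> [75, -150, 300, -600, 1200]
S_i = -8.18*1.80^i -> [-8.18, -14.72, -26.5, -47.71, -85.87]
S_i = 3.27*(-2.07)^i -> [3.27, -6.77, 14.01, -29.0, 60.04]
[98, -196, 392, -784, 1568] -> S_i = 98*-2^i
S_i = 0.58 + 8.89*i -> [0.58, 9.47, 18.36, 27.25, 36.14]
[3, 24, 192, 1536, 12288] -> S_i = 3*8^i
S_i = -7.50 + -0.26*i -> [-7.5, -7.76, -8.02, -8.28, -8.54]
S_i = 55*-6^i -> [55, -330, 1980, -11880, 71280]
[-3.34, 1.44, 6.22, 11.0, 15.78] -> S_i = -3.34 + 4.78*i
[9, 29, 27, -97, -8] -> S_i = Random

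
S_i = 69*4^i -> [69, 276, 1104, 4416, 17664]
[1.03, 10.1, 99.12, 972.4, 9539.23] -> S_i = 1.03*9.81^i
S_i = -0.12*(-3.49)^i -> [-0.12, 0.42, -1.46, 5.1, -17.8]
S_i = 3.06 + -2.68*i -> [3.06, 0.38, -2.3, -4.98, -7.66]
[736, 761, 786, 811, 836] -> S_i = 736 + 25*i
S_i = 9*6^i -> [9, 54, 324, 1944, 11664]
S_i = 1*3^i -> [1, 3, 9, 27, 81]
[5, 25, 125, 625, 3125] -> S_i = 5*5^i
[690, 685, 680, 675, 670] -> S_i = 690 + -5*i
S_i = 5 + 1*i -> [5, 6, 7, 8, 9]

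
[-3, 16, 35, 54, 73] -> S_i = -3 + 19*i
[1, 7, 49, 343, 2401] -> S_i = 1*7^i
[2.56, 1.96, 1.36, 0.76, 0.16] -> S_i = 2.56 + -0.60*i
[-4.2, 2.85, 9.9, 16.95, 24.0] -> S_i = -4.20 + 7.05*i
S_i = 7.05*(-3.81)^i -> [7.05, -26.86, 102.34, -389.91, 1485.56]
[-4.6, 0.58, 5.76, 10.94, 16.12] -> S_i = -4.60 + 5.18*i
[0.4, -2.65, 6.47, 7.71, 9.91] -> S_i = Random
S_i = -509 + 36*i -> [-509, -473, -437, -401, -365]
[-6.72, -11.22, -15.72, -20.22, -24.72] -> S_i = -6.72 + -4.50*i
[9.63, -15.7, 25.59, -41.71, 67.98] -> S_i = 9.63*(-1.63)^i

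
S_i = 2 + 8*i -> [2, 10, 18, 26, 34]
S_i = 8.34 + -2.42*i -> [8.34, 5.92, 3.5, 1.08, -1.34]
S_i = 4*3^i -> [4, 12, 36, 108, 324]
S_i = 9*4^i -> [9, 36, 144, 576, 2304]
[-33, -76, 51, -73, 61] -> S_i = Random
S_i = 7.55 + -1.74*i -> [7.55, 5.81, 4.07, 2.33, 0.59]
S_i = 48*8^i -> [48, 384, 3072, 24576, 196608]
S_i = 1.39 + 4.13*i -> [1.39, 5.52, 9.65, 13.78, 17.91]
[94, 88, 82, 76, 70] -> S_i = 94 + -6*i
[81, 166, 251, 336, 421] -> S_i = 81 + 85*i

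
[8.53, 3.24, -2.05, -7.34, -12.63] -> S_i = 8.53 + -5.29*i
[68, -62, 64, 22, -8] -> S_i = Random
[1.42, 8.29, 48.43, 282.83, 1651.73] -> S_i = 1.42*5.84^i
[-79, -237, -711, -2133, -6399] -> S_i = -79*3^i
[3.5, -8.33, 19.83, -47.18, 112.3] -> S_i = 3.50*(-2.38)^i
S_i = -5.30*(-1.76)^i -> [-5.3, 9.33, -16.42, 28.89, -50.85]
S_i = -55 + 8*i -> [-55, -47, -39, -31, -23]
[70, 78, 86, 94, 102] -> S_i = 70 + 8*i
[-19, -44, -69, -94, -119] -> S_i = -19 + -25*i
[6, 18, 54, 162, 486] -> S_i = 6*3^i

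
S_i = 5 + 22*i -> [5, 27, 49, 71, 93]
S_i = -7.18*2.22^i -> [-7.18, -15.94, -35.39, -78.56, -174.4]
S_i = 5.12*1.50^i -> [5.12, 7.68, 11.52, 17.28, 25.92]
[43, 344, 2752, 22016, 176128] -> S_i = 43*8^i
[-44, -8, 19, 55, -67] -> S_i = Random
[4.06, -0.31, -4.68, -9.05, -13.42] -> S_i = 4.06 + -4.37*i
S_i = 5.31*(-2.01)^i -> [5.31, -10.67, 21.45, -43.12, 86.67]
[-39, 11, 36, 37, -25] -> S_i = Random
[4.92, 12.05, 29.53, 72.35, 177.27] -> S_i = 4.92*2.45^i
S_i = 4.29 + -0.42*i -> [4.29, 3.87, 3.45, 3.03, 2.61]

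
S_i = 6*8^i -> [6, 48, 384, 3072, 24576]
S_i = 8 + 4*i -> [8, 12, 16, 20, 24]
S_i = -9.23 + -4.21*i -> [-9.23, -13.44, -17.65, -21.86, -26.07]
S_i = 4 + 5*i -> [4, 9, 14, 19, 24]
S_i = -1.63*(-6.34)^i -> [-1.63, 10.33, -65.52, 415.39, -2633.57]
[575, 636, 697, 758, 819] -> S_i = 575 + 61*i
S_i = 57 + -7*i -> [57, 50, 43, 36, 29]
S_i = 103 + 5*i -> [103, 108, 113, 118, 123]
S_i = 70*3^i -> [70, 210, 630, 1890, 5670]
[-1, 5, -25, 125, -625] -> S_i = -1*-5^i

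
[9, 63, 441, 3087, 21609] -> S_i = 9*7^i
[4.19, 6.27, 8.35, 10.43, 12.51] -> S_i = 4.19 + 2.08*i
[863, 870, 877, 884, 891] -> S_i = 863 + 7*i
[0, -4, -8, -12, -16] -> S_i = 0 + -4*i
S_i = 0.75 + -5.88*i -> [0.75, -5.13, -11.01, -16.89, -22.77]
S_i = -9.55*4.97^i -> [-9.55, -47.46, -235.89, -1172.39, -5826.78]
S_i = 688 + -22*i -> [688, 666, 644, 622, 600]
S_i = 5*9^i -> [5, 45, 405, 3645, 32805]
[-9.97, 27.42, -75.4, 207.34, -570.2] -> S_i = -9.97*(-2.75)^i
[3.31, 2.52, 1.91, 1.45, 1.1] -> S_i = 3.31*0.76^i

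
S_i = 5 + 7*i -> [5, 12, 19, 26, 33]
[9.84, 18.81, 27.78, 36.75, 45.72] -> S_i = 9.84 + 8.97*i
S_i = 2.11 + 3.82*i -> [2.11, 5.93, 9.75, 13.57, 17.39]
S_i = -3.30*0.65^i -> [-3.3, -2.14, -1.39, -0.91, -0.59]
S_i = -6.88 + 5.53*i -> [-6.88, -1.35, 4.18, 9.71, 15.24]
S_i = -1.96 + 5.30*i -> [-1.96, 3.34, 8.64, 13.94, 19.24]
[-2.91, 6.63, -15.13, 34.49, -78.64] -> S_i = -2.91*(-2.28)^i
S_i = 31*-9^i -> [31, -279, 2511, -22599, 203391]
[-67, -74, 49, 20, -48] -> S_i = Random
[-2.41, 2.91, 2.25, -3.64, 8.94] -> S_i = Random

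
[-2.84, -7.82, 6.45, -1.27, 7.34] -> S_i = Random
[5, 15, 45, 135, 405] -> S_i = 5*3^i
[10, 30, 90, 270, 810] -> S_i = 10*3^i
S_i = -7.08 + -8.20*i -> [-7.08, -15.28, -23.48, -31.68, -39.88]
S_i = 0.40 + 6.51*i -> [0.4, 6.91, 13.42, 19.93, 26.44]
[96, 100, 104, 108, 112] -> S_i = 96 + 4*i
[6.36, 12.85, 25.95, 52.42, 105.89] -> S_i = 6.36*2.02^i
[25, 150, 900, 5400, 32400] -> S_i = 25*6^i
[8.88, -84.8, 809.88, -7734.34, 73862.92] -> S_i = 8.88*(-9.55)^i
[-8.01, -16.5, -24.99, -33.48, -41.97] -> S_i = -8.01 + -8.49*i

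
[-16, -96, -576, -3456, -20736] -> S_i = -16*6^i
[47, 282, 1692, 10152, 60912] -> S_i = 47*6^i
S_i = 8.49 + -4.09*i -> [8.49, 4.4, 0.31, -3.78, -7.87]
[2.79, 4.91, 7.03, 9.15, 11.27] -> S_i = 2.79 + 2.12*i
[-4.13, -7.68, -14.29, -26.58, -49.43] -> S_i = -4.13*1.86^i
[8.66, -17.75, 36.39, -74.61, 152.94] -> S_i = 8.66*(-2.05)^i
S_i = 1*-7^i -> [1, -7, 49, -343, 2401]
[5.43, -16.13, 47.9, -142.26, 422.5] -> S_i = 5.43*(-2.97)^i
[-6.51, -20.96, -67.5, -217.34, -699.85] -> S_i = -6.51*3.22^i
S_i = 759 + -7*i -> [759, 752, 745, 738, 731]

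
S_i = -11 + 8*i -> [-11, -3, 5, 13, 21]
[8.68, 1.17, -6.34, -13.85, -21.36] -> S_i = 8.68 + -7.51*i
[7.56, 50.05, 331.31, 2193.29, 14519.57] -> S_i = 7.56*6.62^i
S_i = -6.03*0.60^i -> [-6.03, -3.62, -2.17, -1.3, -0.78]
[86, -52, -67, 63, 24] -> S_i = Random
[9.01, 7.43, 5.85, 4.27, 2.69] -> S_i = 9.01 + -1.58*i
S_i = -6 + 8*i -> [-6, 2, 10, 18, 26]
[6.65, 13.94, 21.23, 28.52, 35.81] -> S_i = 6.65 + 7.29*i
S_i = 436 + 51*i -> [436, 487, 538, 589, 640]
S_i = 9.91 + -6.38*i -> [9.91, 3.53, -2.85, -9.23, -15.61]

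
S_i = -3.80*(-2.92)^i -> [-3.8, 11.1, -32.4, 94.61, -276.26]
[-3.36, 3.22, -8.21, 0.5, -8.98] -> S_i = Random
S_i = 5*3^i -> [5, 15, 45, 135, 405]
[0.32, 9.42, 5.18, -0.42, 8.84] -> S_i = Random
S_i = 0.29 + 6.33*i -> [0.29, 6.62, 12.95, 19.28, 25.61]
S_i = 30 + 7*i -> [30, 37, 44, 51, 58]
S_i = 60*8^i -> [60, 480, 3840, 30720, 245760]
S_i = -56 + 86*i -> [-56, 30, 116, 202, 288]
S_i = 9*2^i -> [9, 18, 36, 72, 144]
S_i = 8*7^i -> [8, 56, 392, 2744, 19208]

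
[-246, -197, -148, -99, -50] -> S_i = -246 + 49*i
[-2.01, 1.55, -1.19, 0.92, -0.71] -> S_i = -2.01*(-0.77)^i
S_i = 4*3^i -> [4, 12, 36, 108, 324]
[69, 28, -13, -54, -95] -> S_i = 69 + -41*i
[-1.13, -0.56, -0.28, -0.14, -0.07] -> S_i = -1.13*0.50^i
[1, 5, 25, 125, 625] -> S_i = 1*5^i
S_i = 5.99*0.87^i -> [5.99, 5.21, 4.53, 3.94, 3.43]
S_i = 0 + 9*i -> [0, 9, 18, 27, 36]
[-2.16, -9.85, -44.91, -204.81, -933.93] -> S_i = -2.16*4.56^i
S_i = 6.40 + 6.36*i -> [6.4, 12.76, 19.12, 25.48, 31.84]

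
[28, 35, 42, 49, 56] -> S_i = 28 + 7*i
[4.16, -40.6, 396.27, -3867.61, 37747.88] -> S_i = 4.16*(-9.76)^i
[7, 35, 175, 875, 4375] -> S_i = 7*5^i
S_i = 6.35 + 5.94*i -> [6.35, 12.29, 18.23, 24.17, 30.11]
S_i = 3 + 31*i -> [3, 34, 65, 96, 127]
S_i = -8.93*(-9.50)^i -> [-8.93, 84.84, -805.93, 7656.36, -72735.41]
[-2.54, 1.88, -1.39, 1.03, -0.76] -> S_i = -2.54*(-0.74)^i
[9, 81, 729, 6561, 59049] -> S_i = 9*9^i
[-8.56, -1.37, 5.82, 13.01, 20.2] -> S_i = -8.56 + 7.19*i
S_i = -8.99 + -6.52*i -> [-8.99, -15.51, -22.03, -28.55, -35.07]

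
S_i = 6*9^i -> [6, 54, 486, 4374, 39366]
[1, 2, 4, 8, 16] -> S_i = 1*2^i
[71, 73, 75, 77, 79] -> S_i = 71 + 2*i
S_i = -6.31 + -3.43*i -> [-6.31, -9.74, -13.17, -16.6, -20.03]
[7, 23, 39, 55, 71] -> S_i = 7 + 16*i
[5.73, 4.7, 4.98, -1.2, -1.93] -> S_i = Random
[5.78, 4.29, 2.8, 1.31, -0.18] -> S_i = 5.78 + -1.49*i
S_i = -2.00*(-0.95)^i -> [-2.0, 1.9, -1.8, 1.71, -1.63]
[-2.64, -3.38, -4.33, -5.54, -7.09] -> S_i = -2.64*1.28^i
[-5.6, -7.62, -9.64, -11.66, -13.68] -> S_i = -5.60 + -2.02*i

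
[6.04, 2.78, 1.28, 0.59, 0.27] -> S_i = 6.04*0.46^i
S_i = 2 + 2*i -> [2, 4, 6, 8, 10]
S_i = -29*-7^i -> [-29, 203, -1421, 9947, -69629]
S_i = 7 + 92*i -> [7, 99, 191, 283, 375]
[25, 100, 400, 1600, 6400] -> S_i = 25*4^i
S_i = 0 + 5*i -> [0, 5, 10, 15, 20]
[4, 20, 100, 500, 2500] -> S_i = 4*5^i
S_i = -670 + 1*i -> [-670, -669, -668, -667, -666]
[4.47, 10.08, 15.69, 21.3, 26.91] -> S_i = 4.47 + 5.61*i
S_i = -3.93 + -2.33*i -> [-3.93, -6.26, -8.59, -10.92, -13.25]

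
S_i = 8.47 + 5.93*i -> [8.47, 14.4, 20.33, 26.26, 32.19]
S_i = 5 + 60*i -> [5, 65, 125, 185, 245]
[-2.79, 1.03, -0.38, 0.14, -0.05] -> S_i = -2.79*(-0.37)^i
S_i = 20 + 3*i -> [20, 23, 26, 29, 32]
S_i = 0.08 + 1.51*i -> [0.08, 1.59, 3.1, 4.61, 6.12]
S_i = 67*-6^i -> [67, -402, 2412, -14472, 86832]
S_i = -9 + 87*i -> [-9, 78, 165, 252, 339]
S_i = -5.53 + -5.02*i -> [-5.53, -10.55, -15.57, -20.59, -25.61]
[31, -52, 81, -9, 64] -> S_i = Random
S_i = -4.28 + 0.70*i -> [-4.28, -3.58, -2.88, -2.18, -1.48]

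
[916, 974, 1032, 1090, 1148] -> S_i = 916 + 58*i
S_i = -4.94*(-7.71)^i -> [-4.94, 38.09, -293.65, 2264.07, -17455.99]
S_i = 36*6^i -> [36, 216, 1296, 7776, 46656]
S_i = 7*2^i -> [7, 14, 28, 56, 112]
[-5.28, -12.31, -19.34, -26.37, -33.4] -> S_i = -5.28 + -7.03*i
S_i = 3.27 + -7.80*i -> [3.27, -4.53, -12.33, -20.13, -27.93]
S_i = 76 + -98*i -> [76, -22, -120, -218, -316]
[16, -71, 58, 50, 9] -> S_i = Random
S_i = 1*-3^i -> [1, -3, 9, -27, 81]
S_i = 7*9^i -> [7, 63, 567, 5103, 45927]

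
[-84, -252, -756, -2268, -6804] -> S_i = -84*3^i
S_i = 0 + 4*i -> [0, 4, 8, 12, 16]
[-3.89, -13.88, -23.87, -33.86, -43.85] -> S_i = -3.89 + -9.99*i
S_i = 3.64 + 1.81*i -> [3.64, 5.45, 7.26, 9.07, 10.88]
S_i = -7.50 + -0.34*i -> [-7.5, -7.84, -8.18, -8.52, -8.86]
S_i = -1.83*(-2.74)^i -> [-1.83, 5.01, -13.74, 37.64, -103.15]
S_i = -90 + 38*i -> [-90, -52, -14, 24, 62]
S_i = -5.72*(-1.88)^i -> [-5.72, 10.75, -20.22, 38.01, -71.45]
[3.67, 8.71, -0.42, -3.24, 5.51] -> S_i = Random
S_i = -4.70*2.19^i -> [-4.7, -10.29, -22.54, -49.37, -108.11]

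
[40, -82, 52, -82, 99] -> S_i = Random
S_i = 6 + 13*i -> [6, 19, 32, 45, 58]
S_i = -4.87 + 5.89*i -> [-4.87, 1.02, 6.91, 12.8, 18.69]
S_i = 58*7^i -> [58, 406, 2842, 19894, 139258]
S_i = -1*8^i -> [-1, -8, -64, -512, -4096]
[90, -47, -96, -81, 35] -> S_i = Random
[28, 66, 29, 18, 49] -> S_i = Random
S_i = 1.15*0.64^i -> [1.15, 0.74, 0.47, 0.3, 0.19]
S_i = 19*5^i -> [19, 95, 475, 2375, 11875]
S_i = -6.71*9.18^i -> [-6.71, -61.6, -565.47, -5190.99, -47653.33]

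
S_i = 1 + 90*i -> [1, 91, 181, 271, 361]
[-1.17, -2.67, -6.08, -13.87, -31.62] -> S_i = -1.17*2.28^i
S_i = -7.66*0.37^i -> [-7.66, -2.83, -1.05, -0.39, -0.14]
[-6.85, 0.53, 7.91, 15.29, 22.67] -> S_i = -6.85 + 7.38*i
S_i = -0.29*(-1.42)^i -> [-0.29, 0.41, -0.58, 0.83, -1.18]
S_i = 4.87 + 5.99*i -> [4.87, 10.86, 16.85, 22.84, 28.83]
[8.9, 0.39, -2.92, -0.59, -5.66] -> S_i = Random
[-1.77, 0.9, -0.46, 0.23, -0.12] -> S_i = -1.77*(-0.51)^i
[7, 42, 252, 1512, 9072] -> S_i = 7*6^i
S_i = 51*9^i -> [51, 459, 4131, 37179, 334611]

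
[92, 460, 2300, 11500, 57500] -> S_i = 92*5^i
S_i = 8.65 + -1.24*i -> [8.65, 7.41, 6.17, 4.93, 3.69]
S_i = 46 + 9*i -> [46, 55, 64, 73, 82]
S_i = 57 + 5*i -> [57, 62, 67, 72, 77]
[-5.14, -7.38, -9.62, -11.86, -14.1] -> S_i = -5.14 + -2.24*i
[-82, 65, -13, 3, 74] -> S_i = Random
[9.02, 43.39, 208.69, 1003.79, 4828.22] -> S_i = 9.02*4.81^i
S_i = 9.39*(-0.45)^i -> [9.39, -4.23, 1.9, -0.86, 0.39]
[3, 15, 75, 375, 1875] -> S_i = 3*5^i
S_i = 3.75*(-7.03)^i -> [3.75, -26.36, 185.33, -1302.86, 9159.1]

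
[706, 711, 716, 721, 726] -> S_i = 706 + 5*i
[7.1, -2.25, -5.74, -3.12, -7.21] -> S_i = Random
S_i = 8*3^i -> [8, 24, 72, 216, 648]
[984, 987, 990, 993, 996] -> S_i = 984 + 3*i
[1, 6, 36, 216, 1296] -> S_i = 1*6^i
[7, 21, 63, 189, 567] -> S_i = 7*3^i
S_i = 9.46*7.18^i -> [9.46, 67.92, 487.69, 3501.58, 25141.37]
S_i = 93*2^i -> [93, 186, 372, 744, 1488]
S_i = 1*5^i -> [1, 5, 25, 125, 625]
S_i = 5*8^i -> [5, 40, 320, 2560, 20480]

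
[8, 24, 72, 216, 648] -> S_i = 8*3^i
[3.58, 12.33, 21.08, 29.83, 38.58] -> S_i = 3.58 + 8.75*i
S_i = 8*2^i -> [8, 16, 32, 64, 128]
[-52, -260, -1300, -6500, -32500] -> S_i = -52*5^i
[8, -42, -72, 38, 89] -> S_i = Random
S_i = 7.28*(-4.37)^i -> [7.28, -31.81, 139.03, -607.54, 2654.95]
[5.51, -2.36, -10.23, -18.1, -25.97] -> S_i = 5.51 + -7.87*i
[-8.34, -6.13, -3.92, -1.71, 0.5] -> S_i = -8.34 + 2.21*i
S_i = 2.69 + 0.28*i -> [2.69, 2.97, 3.25, 3.53, 3.81]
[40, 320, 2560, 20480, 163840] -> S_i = 40*8^i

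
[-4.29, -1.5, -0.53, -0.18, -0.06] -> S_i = -4.29*0.35^i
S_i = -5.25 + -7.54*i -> [-5.25, -12.79, -20.33, -27.87, -35.41]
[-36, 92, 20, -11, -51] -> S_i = Random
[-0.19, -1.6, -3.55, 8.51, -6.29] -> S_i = Random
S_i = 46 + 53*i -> [46, 99, 152, 205, 258]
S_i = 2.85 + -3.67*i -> [2.85, -0.82, -4.49, -8.16, -11.83]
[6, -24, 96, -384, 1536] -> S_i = 6*-4^i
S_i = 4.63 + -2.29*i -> [4.63, 2.34, 0.05, -2.24, -4.53]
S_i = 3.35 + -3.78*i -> [3.35, -0.43, -4.21, -7.99, -11.77]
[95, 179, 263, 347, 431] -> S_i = 95 + 84*i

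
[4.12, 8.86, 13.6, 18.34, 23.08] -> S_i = 4.12 + 4.74*i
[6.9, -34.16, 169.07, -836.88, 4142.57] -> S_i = 6.90*(-4.95)^i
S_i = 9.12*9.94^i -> [9.12, 90.65, 901.09, 8956.82, 89030.82]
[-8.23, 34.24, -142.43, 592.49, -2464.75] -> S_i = -8.23*(-4.16)^i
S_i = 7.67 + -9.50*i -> [7.67, -1.83, -11.33, -20.83, -30.33]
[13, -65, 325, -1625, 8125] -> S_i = 13*-5^i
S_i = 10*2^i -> [10, 20, 40, 80, 160]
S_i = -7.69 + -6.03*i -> [-7.69, -13.72, -19.75, -25.78, -31.81]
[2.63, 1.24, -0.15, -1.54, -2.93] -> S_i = 2.63 + -1.39*i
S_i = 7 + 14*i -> [7, 21, 35, 49, 63]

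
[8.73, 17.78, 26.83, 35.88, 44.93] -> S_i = 8.73 + 9.05*i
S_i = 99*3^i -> [99, 297, 891, 2673, 8019]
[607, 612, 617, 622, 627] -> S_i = 607 + 5*i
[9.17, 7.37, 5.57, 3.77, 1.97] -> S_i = 9.17 + -1.80*i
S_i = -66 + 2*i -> [-66, -64, -62, -60, -58]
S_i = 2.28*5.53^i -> [2.28, 12.61, 69.72, 385.58, 2132.24]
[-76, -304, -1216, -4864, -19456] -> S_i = -76*4^i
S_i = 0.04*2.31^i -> [0.04, 0.09, 0.21, 0.49, 1.14]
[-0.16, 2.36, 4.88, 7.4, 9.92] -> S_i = -0.16 + 2.52*i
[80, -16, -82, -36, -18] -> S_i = Random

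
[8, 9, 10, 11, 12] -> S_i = 8 + 1*i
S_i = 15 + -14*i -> [15, 1, -13, -27, -41]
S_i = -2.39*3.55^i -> [-2.39, -8.48, -30.12, -106.93, -379.59]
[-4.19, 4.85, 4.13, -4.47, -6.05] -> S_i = Random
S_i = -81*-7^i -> [-81, 567, -3969, 27783, -194481]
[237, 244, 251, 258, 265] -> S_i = 237 + 7*i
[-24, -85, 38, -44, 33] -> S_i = Random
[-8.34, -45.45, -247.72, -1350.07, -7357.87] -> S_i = -8.34*5.45^i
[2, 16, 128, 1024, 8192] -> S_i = 2*8^i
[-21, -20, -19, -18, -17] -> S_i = -21 + 1*i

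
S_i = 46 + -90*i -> [46, -44, -134, -224, -314]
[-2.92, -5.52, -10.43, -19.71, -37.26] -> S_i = -2.92*1.89^i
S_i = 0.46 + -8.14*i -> [0.46, -7.68, -15.82, -23.96, -32.1]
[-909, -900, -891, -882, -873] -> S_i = -909 + 9*i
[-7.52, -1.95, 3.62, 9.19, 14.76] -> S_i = -7.52 + 5.57*i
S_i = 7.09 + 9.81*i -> [7.09, 16.9, 26.71, 36.52, 46.33]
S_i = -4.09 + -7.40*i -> [-4.09, -11.49, -18.89, -26.29, -33.69]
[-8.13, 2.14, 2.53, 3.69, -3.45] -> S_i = Random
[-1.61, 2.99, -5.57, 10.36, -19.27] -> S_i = -1.61*(-1.86)^i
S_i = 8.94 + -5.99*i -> [8.94, 2.95, -3.04, -9.03, -15.02]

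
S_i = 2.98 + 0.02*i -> [2.98, 3.0, 3.02, 3.04, 3.06]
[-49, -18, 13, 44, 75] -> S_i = -49 + 31*i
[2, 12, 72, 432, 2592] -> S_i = 2*6^i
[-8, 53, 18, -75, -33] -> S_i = Random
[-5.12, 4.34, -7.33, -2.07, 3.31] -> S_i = Random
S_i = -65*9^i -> [-65, -585, -5265, -47385, -426465]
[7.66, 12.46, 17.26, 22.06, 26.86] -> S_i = 7.66 + 4.80*i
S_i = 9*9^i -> [9, 81, 729, 6561, 59049]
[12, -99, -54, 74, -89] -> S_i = Random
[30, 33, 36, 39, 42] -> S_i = 30 + 3*i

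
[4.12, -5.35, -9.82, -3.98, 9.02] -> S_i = Random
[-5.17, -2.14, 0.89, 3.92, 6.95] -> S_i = -5.17 + 3.03*i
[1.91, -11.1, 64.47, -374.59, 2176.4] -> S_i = 1.91*(-5.81)^i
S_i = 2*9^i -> [2, 18, 162, 1458, 13122]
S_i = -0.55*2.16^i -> [-0.55, -1.19, -2.57, -5.54, -11.97]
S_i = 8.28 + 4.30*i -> [8.28, 12.58, 16.88, 21.18, 25.48]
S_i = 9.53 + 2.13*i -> [9.53, 11.66, 13.79, 15.92, 18.05]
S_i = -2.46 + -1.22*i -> [-2.46, -3.68, -4.9, -6.12, -7.34]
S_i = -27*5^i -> [-27, -135, -675, -3375, -16875]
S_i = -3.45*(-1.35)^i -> [-3.45, 4.66, -6.29, 8.49, -11.46]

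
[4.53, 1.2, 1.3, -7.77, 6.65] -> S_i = Random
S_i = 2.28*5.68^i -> [2.28, 12.95, 73.56, 417.81, 2373.17]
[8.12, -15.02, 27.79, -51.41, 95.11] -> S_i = 8.12*(-1.85)^i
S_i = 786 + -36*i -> [786, 750, 714, 678, 642]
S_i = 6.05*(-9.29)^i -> [6.05, -56.2, 522.14, -4850.68, 45062.81]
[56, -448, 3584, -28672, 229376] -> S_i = 56*-8^i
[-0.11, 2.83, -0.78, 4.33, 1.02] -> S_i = Random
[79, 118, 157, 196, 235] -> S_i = 79 + 39*i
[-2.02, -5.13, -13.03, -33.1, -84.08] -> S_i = -2.02*2.54^i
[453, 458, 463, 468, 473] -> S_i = 453 + 5*i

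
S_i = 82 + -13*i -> [82, 69, 56, 43, 30]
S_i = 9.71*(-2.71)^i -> [9.71, -26.31, 71.31, -193.25, 523.72]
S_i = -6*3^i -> [-6, -18, -54, -162, -486]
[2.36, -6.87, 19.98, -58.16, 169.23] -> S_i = 2.36*(-2.91)^i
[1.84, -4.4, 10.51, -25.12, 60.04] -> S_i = 1.84*(-2.39)^i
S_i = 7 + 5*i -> [7, 12, 17, 22, 27]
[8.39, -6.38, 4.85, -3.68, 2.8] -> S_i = 8.39*(-0.76)^i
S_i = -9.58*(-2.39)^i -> [-9.58, 22.9, -54.72, 130.79, -312.58]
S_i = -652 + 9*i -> [-652, -643, -634, -625, -616]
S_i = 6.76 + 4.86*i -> [6.76, 11.62, 16.48, 21.34, 26.2]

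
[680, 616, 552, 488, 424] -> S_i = 680 + -64*i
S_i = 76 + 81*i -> [76, 157, 238, 319, 400]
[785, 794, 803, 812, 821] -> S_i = 785 + 9*i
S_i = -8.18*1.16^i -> [-8.18, -9.49, -11.01, -12.77, -14.81]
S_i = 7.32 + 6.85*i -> [7.32, 14.17, 21.02, 27.87, 34.72]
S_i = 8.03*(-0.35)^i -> [8.03, -2.81, 0.98, -0.34, 0.12]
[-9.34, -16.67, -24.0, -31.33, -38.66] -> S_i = -9.34 + -7.33*i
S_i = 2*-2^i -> [2, -4, 8, -16, 32]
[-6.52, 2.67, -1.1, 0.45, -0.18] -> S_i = -6.52*(-0.41)^i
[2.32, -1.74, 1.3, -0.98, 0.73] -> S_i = 2.32*(-0.75)^i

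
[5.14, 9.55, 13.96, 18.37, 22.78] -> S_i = 5.14 + 4.41*i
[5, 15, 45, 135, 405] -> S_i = 5*3^i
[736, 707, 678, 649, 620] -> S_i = 736 + -29*i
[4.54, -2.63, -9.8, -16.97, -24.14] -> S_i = 4.54 + -7.17*i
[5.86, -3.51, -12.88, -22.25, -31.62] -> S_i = 5.86 + -9.37*i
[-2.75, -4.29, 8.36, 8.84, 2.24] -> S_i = Random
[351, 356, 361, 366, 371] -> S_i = 351 + 5*i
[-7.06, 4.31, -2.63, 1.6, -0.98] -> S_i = -7.06*(-0.61)^i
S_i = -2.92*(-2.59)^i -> [-2.92, 7.56, -19.59, 50.73, -131.4]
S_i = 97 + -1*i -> [97, 96, 95, 94, 93]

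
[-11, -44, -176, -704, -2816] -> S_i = -11*4^i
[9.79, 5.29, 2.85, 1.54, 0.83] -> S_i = 9.79*0.54^i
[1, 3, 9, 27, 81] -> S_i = 1*3^i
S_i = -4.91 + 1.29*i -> [-4.91, -3.62, -2.33, -1.04, 0.25]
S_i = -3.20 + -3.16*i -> [-3.2, -6.36, -9.52, -12.68, -15.84]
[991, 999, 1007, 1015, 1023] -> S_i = 991 + 8*i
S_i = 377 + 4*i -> [377, 381, 385, 389, 393]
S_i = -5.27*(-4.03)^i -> [-5.27, 21.24, -85.59, 344.93, -1390.05]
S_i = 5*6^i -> [5, 30, 180, 1080, 6480]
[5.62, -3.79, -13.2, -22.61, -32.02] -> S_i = 5.62 + -9.41*i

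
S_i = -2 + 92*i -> [-2, 90, 182, 274, 366]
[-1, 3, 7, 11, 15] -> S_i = -1 + 4*i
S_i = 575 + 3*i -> [575, 578, 581, 584, 587]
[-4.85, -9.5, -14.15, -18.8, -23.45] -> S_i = -4.85 + -4.65*i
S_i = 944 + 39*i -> [944, 983, 1022, 1061, 1100]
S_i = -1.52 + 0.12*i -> [-1.52, -1.4, -1.28, -1.16, -1.04]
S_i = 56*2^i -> [56, 112, 224, 448, 896]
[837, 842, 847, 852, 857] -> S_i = 837 + 5*i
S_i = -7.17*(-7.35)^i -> [-7.17, 52.7, -387.34, 2846.96, -20925.15]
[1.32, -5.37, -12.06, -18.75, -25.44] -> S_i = 1.32 + -6.69*i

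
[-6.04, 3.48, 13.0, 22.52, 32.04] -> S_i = -6.04 + 9.52*i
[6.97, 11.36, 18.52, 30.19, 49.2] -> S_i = 6.97*1.63^i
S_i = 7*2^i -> [7, 14, 28, 56, 112]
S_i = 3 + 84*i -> [3, 87, 171, 255, 339]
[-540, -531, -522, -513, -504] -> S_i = -540 + 9*i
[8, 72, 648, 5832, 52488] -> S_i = 8*9^i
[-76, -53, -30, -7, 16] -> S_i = -76 + 23*i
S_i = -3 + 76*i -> [-3, 73, 149, 225, 301]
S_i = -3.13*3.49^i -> [-3.13, -10.92, -38.12, -133.05, -464.35]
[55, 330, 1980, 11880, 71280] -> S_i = 55*6^i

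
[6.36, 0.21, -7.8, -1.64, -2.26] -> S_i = Random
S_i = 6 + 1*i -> [6, 7, 8, 9, 10]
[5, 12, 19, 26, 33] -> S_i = 5 + 7*i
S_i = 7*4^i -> [7, 28, 112, 448, 1792]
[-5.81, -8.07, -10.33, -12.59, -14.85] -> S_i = -5.81 + -2.26*i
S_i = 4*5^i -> [4, 20, 100, 500, 2500]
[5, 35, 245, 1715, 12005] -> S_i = 5*7^i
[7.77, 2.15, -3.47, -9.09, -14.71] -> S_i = 7.77 + -5.62*i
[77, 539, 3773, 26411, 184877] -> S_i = 77*7^i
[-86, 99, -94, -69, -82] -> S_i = Random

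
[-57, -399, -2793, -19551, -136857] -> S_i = -57*7^i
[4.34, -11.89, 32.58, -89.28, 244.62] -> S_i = 4.34*(-2.74)^i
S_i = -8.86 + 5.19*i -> [-8.86, -3.67, 1.52, 6.71, 11.9]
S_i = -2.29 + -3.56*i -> [-2.29, -5.85, -9.41, -12.97, -16.53]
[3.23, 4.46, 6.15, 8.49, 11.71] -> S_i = 3.23*1.38^i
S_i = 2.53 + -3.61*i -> [2.53, -1.08, -4.69, -8.3, -11.91]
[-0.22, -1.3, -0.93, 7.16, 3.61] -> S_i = Random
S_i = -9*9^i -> [-9, -81, -729, -6561, -59049]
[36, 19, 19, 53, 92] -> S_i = Random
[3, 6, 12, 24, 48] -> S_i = 3*2^i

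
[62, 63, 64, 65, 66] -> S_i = 62 + 1*i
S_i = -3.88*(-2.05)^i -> [-3.88, 7.95, -16.31, 33.43, -68.52]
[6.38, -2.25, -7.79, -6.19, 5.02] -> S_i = Random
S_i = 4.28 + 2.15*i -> [4.28, 6.43, 8.58, 10.73, 12.88]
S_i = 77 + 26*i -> [77, 103, 129, 155, 181]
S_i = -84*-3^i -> [-84, 252, -756, 2268, -6804]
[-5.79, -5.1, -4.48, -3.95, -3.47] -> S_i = -5.79*0.88^i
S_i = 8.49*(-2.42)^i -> [8.49, -20.55, 49.72, -120.32, 291.19]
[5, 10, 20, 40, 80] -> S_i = 5*2^i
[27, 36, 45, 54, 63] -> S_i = 27 + 9*i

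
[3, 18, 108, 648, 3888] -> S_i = 3*6^i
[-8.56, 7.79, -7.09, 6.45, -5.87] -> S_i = -8.56*(-0.91)^i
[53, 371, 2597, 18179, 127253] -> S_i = 53*7^i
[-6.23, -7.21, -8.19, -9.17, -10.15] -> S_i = -6.23 + -0.98*i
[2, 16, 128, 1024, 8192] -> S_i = 2*8^i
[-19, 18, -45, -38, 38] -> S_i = Random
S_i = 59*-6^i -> [59, -354, 2124, -12744, 76464]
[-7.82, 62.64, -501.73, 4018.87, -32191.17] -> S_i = -7.82*(-8.01)^i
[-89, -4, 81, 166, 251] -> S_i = -89 + 85*i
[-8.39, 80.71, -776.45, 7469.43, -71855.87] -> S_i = -8.39*(-9.62)^i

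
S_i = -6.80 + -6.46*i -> [-6.8, -13.26, -19.72, -26.18, -32.64]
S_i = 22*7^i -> [22, 154, 1078, 7546, 52822]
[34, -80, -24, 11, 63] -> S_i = Random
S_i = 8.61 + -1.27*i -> [8.61, 7.34, 6.07, 4.8, 3.53]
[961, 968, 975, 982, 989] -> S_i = 961 + 7*i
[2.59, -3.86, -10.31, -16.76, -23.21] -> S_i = 2.59 + -6.45*i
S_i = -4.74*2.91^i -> [-4.74, -13.79, -40.14, -116.8, -339.9]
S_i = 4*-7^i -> [4, -28, 196, -1372, 9604]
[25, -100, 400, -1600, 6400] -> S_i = 25*-4^i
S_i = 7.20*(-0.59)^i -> [7.2, -4.25, 2.51, -1.48, 0.87]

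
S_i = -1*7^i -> [-1, -7, -49, -343, -2401]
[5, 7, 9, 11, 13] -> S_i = 5 + 2*i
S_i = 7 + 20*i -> [7, 27, 47, 67, 87]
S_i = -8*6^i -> [-8, -48, -288, -1728, -10368]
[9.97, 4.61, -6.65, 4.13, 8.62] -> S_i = Random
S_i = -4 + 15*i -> [-4, 11, 26, 41, 56]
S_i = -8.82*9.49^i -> [-8.82, -83.7, -794.33, -7538.19, -71537.45]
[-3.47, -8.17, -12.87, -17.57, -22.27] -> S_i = -3.47 + -4.70*i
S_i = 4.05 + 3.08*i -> [4.05, 7.13, 10.21, 13.29, 16.37]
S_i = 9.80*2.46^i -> [9.8, 24.11, 59.31, 145.89, 358.89]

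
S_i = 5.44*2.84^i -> [5.44, 15.45, 43.88, 124.61, 353.89]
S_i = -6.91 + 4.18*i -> [-6.91, -2.73, 1.45, 5.63, 9.81]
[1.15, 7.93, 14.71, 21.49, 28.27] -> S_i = 1.15 + 6.78*i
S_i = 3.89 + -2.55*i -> [3.89, 1.34, -1.21, -3.76, -6.31]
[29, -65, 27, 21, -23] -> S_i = Random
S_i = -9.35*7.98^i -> [-9.35, -74.61, -595.41, -4751.39, -37916.06]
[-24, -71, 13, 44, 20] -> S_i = Random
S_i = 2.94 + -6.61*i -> [2.94, -3.67, -10.28, -16.89, -23.5]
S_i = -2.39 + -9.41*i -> [-2.39, -11.8, -21.21, -30.62, -40.03]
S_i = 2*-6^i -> [2, -12, 72, -432, 2592]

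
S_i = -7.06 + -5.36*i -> [-7.06, -12.42, -17.78, -23.14, -28.5]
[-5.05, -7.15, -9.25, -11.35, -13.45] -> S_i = -5.05 + -2.10*i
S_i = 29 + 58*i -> [29, 87, 145, 203, 261]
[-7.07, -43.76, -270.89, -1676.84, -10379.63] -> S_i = -7.07*6.19^i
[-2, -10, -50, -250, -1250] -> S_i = -2*5^i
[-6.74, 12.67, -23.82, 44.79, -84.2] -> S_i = -6.74*(-1.88)^i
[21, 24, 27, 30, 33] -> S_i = 21 + 3*i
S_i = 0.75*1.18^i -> [0.75, 0.88, 1.04, 1.23, 1.45]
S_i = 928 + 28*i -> [928, 956, 984, 1012, 1040]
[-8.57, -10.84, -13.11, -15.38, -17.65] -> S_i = -8.57 + -2.27*i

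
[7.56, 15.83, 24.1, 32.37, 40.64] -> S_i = 7.56 + 8.27*i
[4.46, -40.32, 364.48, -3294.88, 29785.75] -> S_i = 4.46*(-9.04)^i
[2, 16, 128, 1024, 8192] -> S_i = 2*8^i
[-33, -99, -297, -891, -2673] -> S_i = -33*3^i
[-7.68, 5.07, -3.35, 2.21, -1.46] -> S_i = -7.68*(-0.66)^i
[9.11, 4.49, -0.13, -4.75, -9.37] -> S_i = 9.11 + -4.62*i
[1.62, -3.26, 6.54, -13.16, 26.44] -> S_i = 1.62*(-2.01)^i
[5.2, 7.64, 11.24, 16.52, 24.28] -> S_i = 5.20*1.47^i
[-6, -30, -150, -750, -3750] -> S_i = -6*5^i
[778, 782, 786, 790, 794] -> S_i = 778 + 4*i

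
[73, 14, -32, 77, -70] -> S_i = Random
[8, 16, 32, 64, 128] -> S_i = 8*2^i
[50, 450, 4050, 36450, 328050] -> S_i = 50*9^i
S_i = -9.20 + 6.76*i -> [-9.2, -2.44, 4.32, 11.08, 17.84]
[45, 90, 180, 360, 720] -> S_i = 45*2^i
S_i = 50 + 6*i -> [50, 56, 62, 68, 74]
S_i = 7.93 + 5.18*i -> [7.93, 13.11, 18.29, 23.47, 28.65]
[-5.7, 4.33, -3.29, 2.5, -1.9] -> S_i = -5.70*(-0.76)^i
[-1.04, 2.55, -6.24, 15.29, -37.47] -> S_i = -1.04*(-2.45)^i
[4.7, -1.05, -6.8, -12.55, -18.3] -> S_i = 4.70 + -5.75*i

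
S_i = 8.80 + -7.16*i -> [8.8, 1.64, -5.52, -12.68, -19.84]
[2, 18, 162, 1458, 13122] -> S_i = 2*9^i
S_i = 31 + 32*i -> [31, 63, 95, 127, 159]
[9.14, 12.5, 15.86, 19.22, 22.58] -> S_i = 9.14 + 3.36*i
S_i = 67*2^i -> [67, 134, 268, 536, 1072]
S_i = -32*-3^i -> [-32, 96, -288, 864, -2592]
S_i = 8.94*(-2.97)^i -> [8.94, -26.55, 78.86, -234.21, 695.61]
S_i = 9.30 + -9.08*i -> [9.3, 0.22, -8.86, -17.94, -27.02]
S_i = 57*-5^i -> [57, -285, 1425, -7125, 35625]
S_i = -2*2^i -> [-2, -4, -8, -16, -32]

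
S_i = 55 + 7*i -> [55, 62, 69, 76, 83]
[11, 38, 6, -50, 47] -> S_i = Random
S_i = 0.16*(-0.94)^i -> [0.16, -0.15, 0.14, -0.13, 0.12]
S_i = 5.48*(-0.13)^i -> [5.48, -0.71, 0.09, -0.01, 0.0]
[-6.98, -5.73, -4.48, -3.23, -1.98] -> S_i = -6.98 + 1.25*i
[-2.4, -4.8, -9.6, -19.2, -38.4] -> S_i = -2.40*2.00^i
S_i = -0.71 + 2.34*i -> [-0.71, 1.63, 3.97, 6.31, 8.65]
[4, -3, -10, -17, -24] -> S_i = 4 + -7*i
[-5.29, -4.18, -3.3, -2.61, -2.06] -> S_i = -5.29*0.79^i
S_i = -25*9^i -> [-25, -225, -2025, -18225, -164025]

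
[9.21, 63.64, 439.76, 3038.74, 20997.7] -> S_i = 9.21*6.91^i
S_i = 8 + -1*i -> [8, 7, 6, 5, 4]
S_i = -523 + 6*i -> [-523, -517, -511, -505, -499]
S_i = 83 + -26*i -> [83, 57, 31, 5, -21]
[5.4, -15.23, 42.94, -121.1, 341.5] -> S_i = 5.40*(-2.82)^i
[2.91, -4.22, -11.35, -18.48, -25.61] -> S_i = 2.91 + -7.13*i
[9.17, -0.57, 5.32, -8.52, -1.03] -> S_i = Random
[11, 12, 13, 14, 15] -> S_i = 11 + 1*i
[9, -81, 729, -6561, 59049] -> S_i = 9*-9^i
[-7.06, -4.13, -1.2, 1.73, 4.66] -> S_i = -7.06 + 2.93*i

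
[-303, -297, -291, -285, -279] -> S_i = -303 + 6*i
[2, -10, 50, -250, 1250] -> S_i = 2*-5^i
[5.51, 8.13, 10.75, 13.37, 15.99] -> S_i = 5.51 + 2.62*i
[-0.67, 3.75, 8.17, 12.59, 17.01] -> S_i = -0.67 + 4.42*i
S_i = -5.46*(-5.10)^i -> [-5.46, 27.85, -142.01, 724.27, -3693.8]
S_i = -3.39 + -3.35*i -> [-3.39, -6.74, -10.09, -13.44, -16.79]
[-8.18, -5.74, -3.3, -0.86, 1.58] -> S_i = -8.18 + 2.44*i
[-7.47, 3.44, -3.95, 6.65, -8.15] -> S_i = Random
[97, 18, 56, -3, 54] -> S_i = Random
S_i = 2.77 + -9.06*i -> [2.77, -6.29, -15.35, -24.41, -33.47]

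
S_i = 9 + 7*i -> [9, 16, 23, 30, 37]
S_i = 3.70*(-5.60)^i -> [3.7, -20.72, 116.03, -649.78, 3638.76]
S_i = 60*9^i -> [60, 540, 4860, 43740, 393660]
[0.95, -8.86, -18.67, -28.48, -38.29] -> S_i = 0.95 + -9.81*i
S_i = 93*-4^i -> [93, -372, 1488, -5952, 23808]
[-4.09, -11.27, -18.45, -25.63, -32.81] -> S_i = -4.09 + -7.18*i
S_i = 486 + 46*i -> [486, 532, 578, 624, 670]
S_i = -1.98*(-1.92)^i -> [-1.98, 3.8, -7.3, 14.01, -26.91]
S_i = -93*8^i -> [-93, -744, -5952, -47616, -380928]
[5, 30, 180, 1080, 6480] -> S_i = 5*6^i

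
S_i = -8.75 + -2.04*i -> [-8.75, -10.79, -12.83, -14.87, -16.91]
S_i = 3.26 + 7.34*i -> [3.26, 10.6, 17.94, 25.28, 32.62]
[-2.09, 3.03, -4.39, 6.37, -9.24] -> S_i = -2.09*(-1.45)^i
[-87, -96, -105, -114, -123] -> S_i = -87 + -9*i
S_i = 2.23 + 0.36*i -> [2.23, 2.59, 2.95, 3.31, 3.67]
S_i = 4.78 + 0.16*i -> [4.78, 4.94, 5.1, 5.26, 5.42]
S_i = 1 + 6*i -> [1, 7, 13, 19, 25]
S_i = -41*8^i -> [-41, -328, -2624, -20992, -167936]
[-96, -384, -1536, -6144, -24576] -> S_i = -96*4^i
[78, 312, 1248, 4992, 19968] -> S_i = 78*4^i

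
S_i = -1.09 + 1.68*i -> [-1.09, 0.59, 2.27, 3.95, 5.63]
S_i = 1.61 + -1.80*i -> [1.61, -0.19, -1.99, -3.79, -5.59]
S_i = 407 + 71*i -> [407, 478, 549, 620, 691]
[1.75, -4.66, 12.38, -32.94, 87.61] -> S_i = 1.75*(-2.66)^i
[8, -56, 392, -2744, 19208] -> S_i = 8*-7^i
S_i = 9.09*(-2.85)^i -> [9.09, -25.91, 73.83, -210.43, 599.71]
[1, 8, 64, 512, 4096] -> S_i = 1*8^i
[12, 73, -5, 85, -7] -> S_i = Random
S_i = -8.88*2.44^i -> [-8.88, -21.67, -52.87, -129.0, -314.75]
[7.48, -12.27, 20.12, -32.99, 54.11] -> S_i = 7.48*(-1.64)^i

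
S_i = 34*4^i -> [34, 136, 544, 2176, 8704]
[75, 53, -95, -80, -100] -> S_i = Random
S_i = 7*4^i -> [7, 28, 112, 448, 1792]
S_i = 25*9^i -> [25, 225, 2025, 18225, 164025]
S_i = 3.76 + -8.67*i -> [3.76, -4.91, -13.58, -22.25, -30.92]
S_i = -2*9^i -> [-2, -18, -162, -1458, -13122]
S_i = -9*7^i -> [-9, -63, -441, -3087, -21609]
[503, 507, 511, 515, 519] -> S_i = 503 + 4*i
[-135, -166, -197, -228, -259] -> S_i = -135 + -31*i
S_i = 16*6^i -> [16, 96, 576, 3456, 20736]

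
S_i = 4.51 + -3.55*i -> [4.51, 0.96, -2.59, -6.14, -9.69]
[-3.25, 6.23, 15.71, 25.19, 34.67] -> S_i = -3.25 + 9.48*i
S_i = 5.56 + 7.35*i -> [5.56, 12.91, 20.26, 27.61, 34.96]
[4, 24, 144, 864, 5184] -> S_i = 4*6^i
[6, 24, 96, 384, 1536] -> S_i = 6*4^i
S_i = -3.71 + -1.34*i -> [-3.71, -5.05, -6.39, -7.73, -9.07]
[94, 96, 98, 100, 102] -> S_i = 94 + 2*i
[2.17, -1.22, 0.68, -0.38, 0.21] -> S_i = 2.17*(-0.56)^i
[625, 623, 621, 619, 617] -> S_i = 625 + -2*i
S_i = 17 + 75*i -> [17, 92, 167, 242, 317]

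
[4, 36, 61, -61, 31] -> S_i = Random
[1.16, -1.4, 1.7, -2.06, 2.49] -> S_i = 1.16*(-1.21)^i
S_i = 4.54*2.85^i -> [4.54, 12.94, 36.88, 105.1, 299.53]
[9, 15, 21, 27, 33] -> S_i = 9 + 6*i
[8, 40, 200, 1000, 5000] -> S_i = 8*5^i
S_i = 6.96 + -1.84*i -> [6.96, 5.12, 3.28, 1.44, -0.4]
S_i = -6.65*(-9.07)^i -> [-6.65, 60.32, -547.06, 4961.85, -45003.97]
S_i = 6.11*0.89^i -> [6.11, 5.44, 4.84, 4.31, 3.83]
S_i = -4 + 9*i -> [-4, 5, 14, 23, 32]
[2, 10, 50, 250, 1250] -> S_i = 2*5^i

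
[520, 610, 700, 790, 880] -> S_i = 520 + 90*i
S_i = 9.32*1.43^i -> [9.32, 13.33, 19.06, 27.25, 38.97]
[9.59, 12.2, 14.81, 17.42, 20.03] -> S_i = 9.59 + 2.61*i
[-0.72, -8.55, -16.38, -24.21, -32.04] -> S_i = -0.72 + -7.83*i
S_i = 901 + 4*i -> [901, 905, 909, 913, 917]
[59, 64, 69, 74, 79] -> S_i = 59 + 5*i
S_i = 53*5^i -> [53, 265, 1325, 6625, 33125]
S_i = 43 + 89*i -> [43, 132, 221, 310, 399]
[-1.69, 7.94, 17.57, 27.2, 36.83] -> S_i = -1.69 + 9.63*i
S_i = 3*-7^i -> [3, -21, 147, -1029, 7203]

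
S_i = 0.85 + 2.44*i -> [0.85, 3.29, 5.73, 8.17, 10.61]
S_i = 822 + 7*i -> [822, 829, 836, 843, 850]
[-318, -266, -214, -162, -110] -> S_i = -318 + 52*i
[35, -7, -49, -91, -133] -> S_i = 35 + -42*i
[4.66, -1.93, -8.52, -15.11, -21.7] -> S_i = 4.66 + -6.59*i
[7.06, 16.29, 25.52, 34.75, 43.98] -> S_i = 7.06 + 9.23*i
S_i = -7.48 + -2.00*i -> [-7.48, -9.48, -11.48, -13.48, -15.48]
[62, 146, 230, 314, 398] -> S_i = 62 + 84*i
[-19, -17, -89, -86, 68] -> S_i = Random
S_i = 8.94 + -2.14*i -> [8.94, 6.8, 4.66, 2.52, 0.38]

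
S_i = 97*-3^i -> [97, -291, 873, -2619, 7857]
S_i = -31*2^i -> [-31, -62, -124, -248, -496]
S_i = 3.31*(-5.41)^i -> [3.31, -17.91, 96.88, -524.11, 2835.42]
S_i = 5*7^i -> [5, 35, 245, 1715, 12005]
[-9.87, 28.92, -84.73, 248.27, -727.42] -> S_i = -9.87*(-2.93)^i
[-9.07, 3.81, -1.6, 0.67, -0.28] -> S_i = -9.07*(-0.42)^i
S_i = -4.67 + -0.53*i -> [-4.67, -5.2, -5.73, -6.26, -6.79]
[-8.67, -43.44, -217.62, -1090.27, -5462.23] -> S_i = -8.67*5.01^i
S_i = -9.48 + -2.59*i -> [-9.48, -12.07, -14.66, -17.25, -19.84]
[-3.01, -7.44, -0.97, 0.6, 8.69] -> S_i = Random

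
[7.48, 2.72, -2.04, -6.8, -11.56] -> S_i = 7.48 + -4.76*i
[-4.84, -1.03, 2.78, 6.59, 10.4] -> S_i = -4.84 + 3.81*i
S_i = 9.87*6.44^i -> [9.87, 63.56, 409.34, 2636.18, 16976.99]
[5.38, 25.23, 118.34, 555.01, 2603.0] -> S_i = 5.38*4.69^i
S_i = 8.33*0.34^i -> [8.33, 2.83, 0.96, 0.33, 0.11]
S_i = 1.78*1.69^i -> [1.78, 3.01, 5.08, 8.59, 14.52]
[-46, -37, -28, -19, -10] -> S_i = -46 + 9*i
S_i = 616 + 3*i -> [616, 619, 622, 625, 628]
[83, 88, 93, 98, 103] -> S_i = 83 + 5*i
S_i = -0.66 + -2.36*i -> [-0.66, -3.02, -5.38, -7.74, -10.1]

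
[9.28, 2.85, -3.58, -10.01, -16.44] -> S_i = 9.28 + -6.43*i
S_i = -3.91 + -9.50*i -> [-3.91, -13.41, -22.91, -32.41, -41.91]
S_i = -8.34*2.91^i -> [-8.34, -24.27, -70.62, -205.52, -598.05]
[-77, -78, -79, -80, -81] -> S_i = -77 + -1*i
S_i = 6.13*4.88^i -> [6.13, 29.91, 145.98, 712.39, 3476.48]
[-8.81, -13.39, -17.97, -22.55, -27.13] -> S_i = -8.81 + -4.58*i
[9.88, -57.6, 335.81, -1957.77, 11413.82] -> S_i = 9.88*(-5.83)^i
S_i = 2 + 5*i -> [2, 7, 12, 17, 22]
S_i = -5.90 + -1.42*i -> [-5.9, -7.32, -8.74, -10.16, -11.58]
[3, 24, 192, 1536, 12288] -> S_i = 3*8^i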